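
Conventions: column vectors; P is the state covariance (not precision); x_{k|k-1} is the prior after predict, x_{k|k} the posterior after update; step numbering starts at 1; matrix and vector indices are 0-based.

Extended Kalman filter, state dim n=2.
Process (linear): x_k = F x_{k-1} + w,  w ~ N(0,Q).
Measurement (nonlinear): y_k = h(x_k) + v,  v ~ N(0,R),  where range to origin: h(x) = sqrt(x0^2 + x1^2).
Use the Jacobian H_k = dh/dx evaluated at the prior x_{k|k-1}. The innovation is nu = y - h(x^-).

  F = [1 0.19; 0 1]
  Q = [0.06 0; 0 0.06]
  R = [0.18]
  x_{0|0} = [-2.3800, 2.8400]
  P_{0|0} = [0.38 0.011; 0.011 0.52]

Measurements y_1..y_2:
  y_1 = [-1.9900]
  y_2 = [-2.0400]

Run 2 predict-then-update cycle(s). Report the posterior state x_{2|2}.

x_post = [1.3659, 0.7304]

step 1: x^-=[-1.8404, 2.8400]  P^-=[0.4630 0.1098; 0.1098 0.5800]  H_jac=[-0.5438 0.8392]  S=[0.6252]  K=[-0.2553; 0.6831]  nu=[-5.3742]  x^+=[-0.4682, -0.8309]  P^+=[0.4222 0.2188; 0.2188 0.2883]
step 2: x^-=[-0.6261, -0.8309]  P^-=[0.5758 0.2736; 0.2736 0.3483]  H_jac=[-0.6018 -0.7986]  S=[0.8737]  K=[-0.6467; -0.5069]  nu=[-3.0804]  x^+=[1.3659, 0.7304]  P^+=[0.2104 -0.0128; -0.0128 0.1239]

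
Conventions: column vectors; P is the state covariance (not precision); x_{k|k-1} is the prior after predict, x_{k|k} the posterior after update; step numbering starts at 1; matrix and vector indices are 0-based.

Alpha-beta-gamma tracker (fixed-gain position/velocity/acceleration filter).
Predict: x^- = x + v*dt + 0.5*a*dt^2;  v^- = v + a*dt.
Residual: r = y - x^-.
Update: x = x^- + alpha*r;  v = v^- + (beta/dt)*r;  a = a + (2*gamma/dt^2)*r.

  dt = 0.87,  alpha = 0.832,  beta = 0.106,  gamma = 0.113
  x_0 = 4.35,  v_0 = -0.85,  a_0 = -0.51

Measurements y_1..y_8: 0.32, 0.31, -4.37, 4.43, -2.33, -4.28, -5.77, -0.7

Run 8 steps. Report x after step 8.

step 1: x_pred=3.4175  r=-3.0975  x^+=0.8404  v^+=-1.6711  a^+=-1.4349
step 2: x_pred=-1.1565  r=1.4665  x^+=0.0636  v^+=-2.7408  a^+=-0.9970
step 3: x_pred=-2.6981  r=-1.6719  x^+=-4.0891  v^+=-3.8118  a^+=-1.4962
step 4: x_pred=-7.9717  r=12.4017  x^+=2.3465  v^+=-3.6025  a^+=2.2068
step 5: x_pred=0.0475  r=-2.3775  x^+=-1.9306  v^+=-1.9723  a^+=1.4969
step 6: x_pred=-3.0800  r=-1.2000  x^+=-4.0784  v^+=-0.8162  a^+=1.1386
step 7: x_pred=-4.3576  r=-1.4124  x^+=-5.5327  v^+=0.0023  a^+=0.7169
step 8: x_pred=-5.2594  r=4.5594  x^+=-1.4660  v^+=1.1815  a^+=2.0782

x_post = -1.4660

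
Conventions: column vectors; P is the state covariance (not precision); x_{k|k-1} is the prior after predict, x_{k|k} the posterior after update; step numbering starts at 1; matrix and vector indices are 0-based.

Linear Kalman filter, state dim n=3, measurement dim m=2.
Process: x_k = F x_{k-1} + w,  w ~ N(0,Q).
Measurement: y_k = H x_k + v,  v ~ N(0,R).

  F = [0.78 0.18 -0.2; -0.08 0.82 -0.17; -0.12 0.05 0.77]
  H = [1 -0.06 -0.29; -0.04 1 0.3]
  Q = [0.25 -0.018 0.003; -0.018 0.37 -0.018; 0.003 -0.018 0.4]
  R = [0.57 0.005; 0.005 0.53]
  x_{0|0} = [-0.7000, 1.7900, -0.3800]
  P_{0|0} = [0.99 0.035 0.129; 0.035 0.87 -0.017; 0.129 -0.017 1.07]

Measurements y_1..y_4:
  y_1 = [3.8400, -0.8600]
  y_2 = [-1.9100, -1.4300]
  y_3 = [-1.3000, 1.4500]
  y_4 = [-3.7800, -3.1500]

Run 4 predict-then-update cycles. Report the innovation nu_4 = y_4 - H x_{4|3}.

step 1: x^-=[-0.1478, 1.5884, -0.1191]  P^-=[0.8941 0.0952 -0.1676; 0.0952 0.9959 -0.1324; -0.1676 -0.1324 1.0253]  S=[1.6351 -0.0958; -0.0958 1.5366]  K=[0.5755 0.0418; 0.0817 0.6249; -0.2736 0.1013]  nu=[4.0486, -2.4186]  x^+=[2.0811, 0.4080, -1.4717]  P^+=[0.3545 0.0129 0.0878; 0.0129 0.3947 -0.2087; 0.0878 -0.2087 0.8818]
step 2: x^-=[1.9910, 0.4182, -1.3625]  P^-=[0.5050 0.0866 -0.1342; 0.0866 0.7221 -0.2488; -0.1342 -0.2488 0.8965]  S=[1.2118 -0.0150; -0.0150 1.1806]  K=[0.4449 0.0277; 0.1020 0.5468; -0.3128 0.0177]  nu=[-4.2710, -1.3598]  x^+=[0.0531, -0.7607, -0.0507]  P^+=[0.2646 0.0174 0.0338; 0.0174 0.3582 -0.2241; 0.0338 -0.2241 0.7774]
step 3: x^-=[-0.0854, -0.6194, -0.0835]  P^-=[0.4641 0.0953 -0.1457; 0.0953 0.6961 -0.2453; -0.1457 -0.2453 0.8419]  S=[1.1719 -0.0029; -0.0029 1.1513]  K=[0.4273 0.0298; 0.1077 0.5377; -0.3200 0.0106]  nu=[-1.2760, 2.0910]  x^+=[-0.5683, 0.3674, 0.3470]  P^+=[0.2492 0.0236 0.0142; 0.0236 0.3500 -0.2119; 0.0142 -0.2119 0.7217]
step 4: x^-=[-0.4466, 0.2878, 0.3538]  P^-=[0.4593 0.0970 -0.1463; 0.0970 0.6842 -0.2308; -0.1463 -0.2308 0.8132]  S=[1.1653 -0.0024; -0.0024 1.1454]  K=[0.4256 0.0312; 0.1066 0.5337; -0.3160 0.0160]  nu=[-3.2136, -3.5618]  x^+=[-1.9256, -1.9557, 1.3124]  P^+=[0.2472 0.0256 0.0099; 0.0256 0.3449 -0.2017; 0.0099 -0.2017 0.6965]

innov = [-3.2136, -3.5618]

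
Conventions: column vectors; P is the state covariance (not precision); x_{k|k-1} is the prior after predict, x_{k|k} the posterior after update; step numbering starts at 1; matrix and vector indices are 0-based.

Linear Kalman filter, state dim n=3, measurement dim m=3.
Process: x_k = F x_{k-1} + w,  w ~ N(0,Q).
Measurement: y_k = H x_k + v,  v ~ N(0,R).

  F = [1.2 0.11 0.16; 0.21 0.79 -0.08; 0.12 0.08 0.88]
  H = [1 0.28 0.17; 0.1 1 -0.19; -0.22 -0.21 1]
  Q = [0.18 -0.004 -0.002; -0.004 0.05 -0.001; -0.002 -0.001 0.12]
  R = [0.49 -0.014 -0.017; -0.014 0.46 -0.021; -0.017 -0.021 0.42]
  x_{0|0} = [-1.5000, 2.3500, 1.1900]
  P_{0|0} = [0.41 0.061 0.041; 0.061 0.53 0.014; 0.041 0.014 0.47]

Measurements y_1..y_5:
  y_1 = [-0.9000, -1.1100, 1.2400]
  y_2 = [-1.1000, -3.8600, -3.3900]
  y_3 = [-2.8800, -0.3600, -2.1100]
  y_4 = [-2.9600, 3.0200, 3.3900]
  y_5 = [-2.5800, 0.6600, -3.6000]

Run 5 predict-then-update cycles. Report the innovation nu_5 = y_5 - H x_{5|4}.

innov = [0.8066, 1.5435, -3.8690]

step 1: x^-=[-1.3511, 1.4463, 1.0552]  P^-=[0.8212 0.1977 0.1802; 0.1977 0.4190 0.0334; 0.1802 0.0334 0.5051]  S=[1.5338 0.3451 -0.0086; 0.3451 0.9254 -0.2104; -0.0086 -0.2104 0.9083]  K=[0.5820 0.0413 -0.0312; 0.1139 0.4227 -0.0090; 0.1826 -0.0012 0.5062]  nu=[-0.1332, -2.2207, 0.1913]  x^+=[-1.5262, 0.4907, 1.1303]  P^+=[0.2818 -0.0098 0.0360; -0.0098 0.1988 0.0250; 0.0360 0.0250 0.2227]
step 2: x^-=[-1.5967, -0.0233, 0.8508]  P^-=[0.6060 0.0726 0.1121; 0.0726 0.1803 0.0254; 0.1121 0.0254 0.3087]  S=[1.2002 0.1453 -0.0140; 0.1453 0.6581 -0.1060; -0.0140 -0.1060 0.7127]  K=[0.5316 0.0472 -0.0337; 0.0745 0.2613 0.0005; 0.1480 -0.0028 0.3936]  nu=[0.3585, -3.5154, -4.5969]  x^+=[-1.4173, -0.9171, -0.8957]  P^+=[0.2564 -0.0047 0.0312; -0.0047 0.1231 0.0182; 0.0312 0.0182 0.1736]
step 3: x^-=[-1.9449, -0.9505, -1.0317]  P^-=[0.5665 0.0647 0.0955; 0.0647 0.1343 0.0185; 0.0955 0.0185 0.2680]  S=[1.1453 0.1237 -0.0251; 0.1237 0.6119 -0.0953; -0.0251 -0.0953 0.6775]  K=[0.5176 0.0584 -0.0357; 0.0693 0.2098 -0.0032; 0.1366 -0.0084 0.3626]  nu=[-0.4936, 0.5890, -1.7058]  x^+=[-2.1051, -0.8557, -1.7226]  P^+=[0.2480 0.0012 0.0298; 0.0012 0.0981 0.0140; 0.0298 0.0140 0.1597]
step 4: x^-=[-2.8959, -0.9803, -1.8370]  P^-=[0.5546 0.0660 0.0908; 0.0660 0.1208 0.0152; 0.0908 0.0152 0.2561]  S=[1.1308 0.1209 -0.0294; 0.1209 0.5996 -0.0945; -0.0294 -0.0945 0.6681]  K=[0.5126 0.0647 -0.0358; 0.0698 0.1926 -0.0067; 0.1330 -0.0119 0.3529]  nu=[0.5227, 3.9409, 4.3840]  x^+=[-2.5297, -0.2140, -0.2674]  P^+=[0.2446 0.0045 0.0297; 0.0045 0.0895 0.0118; 0.0297 0.0118 0.1552]
step 5: x^-=[-3.1019, -0.6789, -0.5560]  P^-=[0.5502 0.0674 0.0895; 0.0674 0.1167 0.0137; 0.0895 0.0137 0.2523]  S=[1.1262 0.1209 -0.0308; 0.1209 0.5962 -0.0948; -0.0308 -0.0948 0.6651]  K=[0.5106 0.0676 -0.0354; 0.0706 0.1870 -0.0086; 0.1320 -0.0136 0.3495]  nu=[0.8066, 1.5435, -3.8690]  x^+=[-2.4489, -0.3002, -1.8228]  P^+=[0.2431 0.0060 0.0298; 0.0060 0.0866 0.0108; 0.0298 0.0108 0.1537]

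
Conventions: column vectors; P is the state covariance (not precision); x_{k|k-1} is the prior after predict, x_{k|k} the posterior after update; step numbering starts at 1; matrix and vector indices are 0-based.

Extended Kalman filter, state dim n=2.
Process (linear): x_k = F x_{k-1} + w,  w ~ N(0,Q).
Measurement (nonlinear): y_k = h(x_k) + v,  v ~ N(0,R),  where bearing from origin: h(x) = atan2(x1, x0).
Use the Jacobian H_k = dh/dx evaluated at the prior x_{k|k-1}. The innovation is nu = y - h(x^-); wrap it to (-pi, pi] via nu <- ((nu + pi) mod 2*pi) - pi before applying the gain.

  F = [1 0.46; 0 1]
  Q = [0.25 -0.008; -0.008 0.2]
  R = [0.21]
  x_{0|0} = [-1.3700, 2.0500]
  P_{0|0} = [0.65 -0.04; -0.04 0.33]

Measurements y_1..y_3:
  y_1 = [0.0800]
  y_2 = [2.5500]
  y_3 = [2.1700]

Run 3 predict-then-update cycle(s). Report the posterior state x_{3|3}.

x_post = [2.2702, 3.3926]

step 1: x^-=[-0.4270, 2.0500]  P^-=[0.9330 0.1038; 0.1038 0.5300]  H_jac=[-0.4675 -0.0974]  S=[0.4284]  K=[-1.0418; -0.2337]  nu=[-1.6962]  x^+=[1.3400, 2.4465]  P^+=[0.4681 -0.0005; -0.0005 0.5066]
step 2: x^-=[2.4654, 2.4465]  P^-=[0.8248 0.2245; 0.2245 0.7066]  H_jac=[-0.2028 0.2044]  S=[0.2548]  K=[-0.4763; 0.3880]  nu=[1.7685]  x^+=[1.6230, 3.1327]  P^+=[0.7670 0.2716; 0.2716 0.6682]
step 3: x^-=[3.0641, 3.1327]  P^-=[1.4082 0.5710; 0.5710 0.8682]  H_jac=[-0.1631 0.1596]  S=[0.2399]  K=[-0.5780; 0.1892]  nu=[1.3735]  x^+=[2.2702, 3.3926]  P^+=[1.3281 0.5972; 0.5972 0.8596]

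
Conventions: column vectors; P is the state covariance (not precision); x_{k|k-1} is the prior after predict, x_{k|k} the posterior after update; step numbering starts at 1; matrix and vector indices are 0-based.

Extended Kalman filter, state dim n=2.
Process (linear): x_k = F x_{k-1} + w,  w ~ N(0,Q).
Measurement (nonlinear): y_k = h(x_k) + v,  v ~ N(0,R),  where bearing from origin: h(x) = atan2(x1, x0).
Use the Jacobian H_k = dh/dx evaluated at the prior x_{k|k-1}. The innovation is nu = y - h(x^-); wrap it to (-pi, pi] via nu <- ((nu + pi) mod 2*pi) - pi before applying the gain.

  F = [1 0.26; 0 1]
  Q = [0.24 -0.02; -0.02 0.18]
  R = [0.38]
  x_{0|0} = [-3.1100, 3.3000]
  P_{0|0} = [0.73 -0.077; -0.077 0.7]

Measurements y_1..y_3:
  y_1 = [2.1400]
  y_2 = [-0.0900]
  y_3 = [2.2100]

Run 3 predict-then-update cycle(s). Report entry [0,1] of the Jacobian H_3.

H_jac[0,1] = 0.0616

step 1: x^-=[-2.2520, 3.3000]  P^-=[0.9773 0.0850; 0.0850 0.8800]  H_jac=[-0.2067 -0.1411]  S=[0.4442]  K=[-0.4818; -0.3190]  nu=[-0.0296]  x^+=[-2.2377, 3.3095]  P^+=[0.8742 0.0167; 0.0167 0.8348]
step 2: x^-=[-1.3773, 3.3095]  P^-=[1.1793 0.2138; 0.2138 1.0148]  H_jac=[-0.2576 -0.1072]  S=[0.4817]  K=[-0.6781; -0.3401]  nu=[-2.0552]  x^+=[0.0164, 4.0084]  P^+=[0.9578 0.1027; 0.1027 0.9591]
step 3: x^-=[1.0586, 4.0084]  P^-=[1.3160 0.3320; 0.3320 1.1391]  H_jac=[-0.2332 0.0616]  S=[0.4464]  K=[-0.6418; -0.0163]  nu=[0.8974]  x^+=[0.4827, 3.9938]  P^+=[1.1322 0.3273; 0.3273 1.1389]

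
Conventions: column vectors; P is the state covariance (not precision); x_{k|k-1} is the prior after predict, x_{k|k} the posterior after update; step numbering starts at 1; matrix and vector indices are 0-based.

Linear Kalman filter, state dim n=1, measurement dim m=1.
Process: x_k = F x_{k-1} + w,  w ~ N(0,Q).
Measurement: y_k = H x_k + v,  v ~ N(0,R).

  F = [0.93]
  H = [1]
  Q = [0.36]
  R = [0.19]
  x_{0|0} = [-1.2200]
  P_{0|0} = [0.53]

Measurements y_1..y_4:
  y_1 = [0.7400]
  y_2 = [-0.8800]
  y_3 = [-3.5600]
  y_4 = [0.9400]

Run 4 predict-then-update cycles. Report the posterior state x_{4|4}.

step 1: x^-=[-1.1346]  P^-=[0.8184]  S=[1.0084]  K=[0.8116]  nu=[1.8746]  x^+=[0.3868]  P^+=[0.1542]
step 2: x^-=[0.3597]  P^-=[0.4934]  S=[0.6834]  K=[0.7220]  nu=[-1.2397]  x^+=[-0.5353]  P^+=[0.1372]
step 3: x^-=[-0.4978]  P^-=[0.4786]  S=[0.6686]  K=[0.7158]  nu=[-3.0622]  x^+=[-2.6899]  P^+=[0.1360]
step 4: x^-=[-2.5016]  P^-=[0.4776]  S=[0.6676]  K=[0.7154]  nu=[3.4416]  x^+=[-0.0394]  P^+=[0.1359]

x_post = [-0.0394]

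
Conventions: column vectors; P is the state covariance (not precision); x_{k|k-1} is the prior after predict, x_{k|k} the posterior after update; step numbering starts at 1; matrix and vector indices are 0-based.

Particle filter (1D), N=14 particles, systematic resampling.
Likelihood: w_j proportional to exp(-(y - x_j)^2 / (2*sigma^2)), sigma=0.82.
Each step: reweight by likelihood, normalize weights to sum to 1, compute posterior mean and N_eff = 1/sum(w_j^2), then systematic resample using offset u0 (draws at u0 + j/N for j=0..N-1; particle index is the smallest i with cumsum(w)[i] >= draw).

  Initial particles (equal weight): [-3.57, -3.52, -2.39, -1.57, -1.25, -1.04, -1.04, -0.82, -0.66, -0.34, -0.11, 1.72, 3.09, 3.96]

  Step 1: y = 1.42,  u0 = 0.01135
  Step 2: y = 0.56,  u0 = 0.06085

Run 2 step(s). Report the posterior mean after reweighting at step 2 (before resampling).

step 1: w=[0.0000, 0.0000, 0.0000, 0.0009, 0.0035, 0.0077, 0.0077, 0.0167, 0.0279, 0.0695, 0.1220, 0.6508, 0.0875, 0.0057]  mean=1.3214  Neff=2.2117  idx=[5, 9, 10, 10, 11, 11, 11, 11, 11, 11, 11, 11, 11, 12]
step 2: w=[0.0274, 0.1005, 0.1315, 0.1315, 0.0675, 0.0675, 0.0675, 0.0675, 0.0675, 0.0675, 0.0675, 0.0675, 0.0675, 0.0016]  mean=0.9583  Neff=11.5671  idx=[1, 2, 2, 3, 3, 4, 5, 6, 7, 8, 9, 10, 11, 12]

post_mean = 0.9583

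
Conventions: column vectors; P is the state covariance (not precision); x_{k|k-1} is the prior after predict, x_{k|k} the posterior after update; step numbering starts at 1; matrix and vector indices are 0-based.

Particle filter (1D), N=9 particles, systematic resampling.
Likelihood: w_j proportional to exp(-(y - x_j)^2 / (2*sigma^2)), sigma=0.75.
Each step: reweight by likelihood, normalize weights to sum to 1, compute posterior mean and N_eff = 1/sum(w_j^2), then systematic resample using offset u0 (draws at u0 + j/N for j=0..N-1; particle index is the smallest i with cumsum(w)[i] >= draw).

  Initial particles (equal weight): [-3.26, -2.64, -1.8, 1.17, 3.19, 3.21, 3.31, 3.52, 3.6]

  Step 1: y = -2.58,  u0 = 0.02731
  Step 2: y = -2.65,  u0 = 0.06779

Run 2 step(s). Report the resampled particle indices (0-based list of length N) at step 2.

step 1: w=[0.2957, 0.4446, 0.2597, 0.0000, 0.0000, 0.0000, 0.0000, 0.0000, 0.0000]  mean=-2.6052  Neff=2.8365  idx=[0, 0, 0, 1, 1, 1, 1, 2, 2]
step 2: w=[0.0997, 0.0997, 0.0997, 0.1387, 0.1387, 0.1387, 0.1387, 0.0730, 0.0730]  mean=-2.7028  Neff=8.5134  idx=[0, 1, 2, 3, 4, 5, 6, 6, 8]

resampled_idx = [0, 1, 2, 3, 4, 5, 6, 6, 8]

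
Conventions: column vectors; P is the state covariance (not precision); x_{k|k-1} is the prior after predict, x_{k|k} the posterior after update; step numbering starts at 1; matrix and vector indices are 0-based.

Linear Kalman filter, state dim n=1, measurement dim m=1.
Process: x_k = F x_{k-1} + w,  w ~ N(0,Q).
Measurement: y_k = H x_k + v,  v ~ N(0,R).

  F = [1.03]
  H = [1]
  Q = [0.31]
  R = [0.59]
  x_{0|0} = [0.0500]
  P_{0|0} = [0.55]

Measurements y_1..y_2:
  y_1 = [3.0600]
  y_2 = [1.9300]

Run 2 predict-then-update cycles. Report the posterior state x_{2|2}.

x_post = [1.9251]

step 1: x^-=[0.0515]  P^-=[0.8935]  S=[1.4835]  K=[0.6023]  nu=[3.0085]  x^+=[1.8635]  P^+=[0.3554]
step 2: x^-=[1.9194]  P^-=[0.6870]  S=[1.2770]  K=[0.5380]  nu=[0.0106]  x^+=[1.9251]  P^+=[0.3174]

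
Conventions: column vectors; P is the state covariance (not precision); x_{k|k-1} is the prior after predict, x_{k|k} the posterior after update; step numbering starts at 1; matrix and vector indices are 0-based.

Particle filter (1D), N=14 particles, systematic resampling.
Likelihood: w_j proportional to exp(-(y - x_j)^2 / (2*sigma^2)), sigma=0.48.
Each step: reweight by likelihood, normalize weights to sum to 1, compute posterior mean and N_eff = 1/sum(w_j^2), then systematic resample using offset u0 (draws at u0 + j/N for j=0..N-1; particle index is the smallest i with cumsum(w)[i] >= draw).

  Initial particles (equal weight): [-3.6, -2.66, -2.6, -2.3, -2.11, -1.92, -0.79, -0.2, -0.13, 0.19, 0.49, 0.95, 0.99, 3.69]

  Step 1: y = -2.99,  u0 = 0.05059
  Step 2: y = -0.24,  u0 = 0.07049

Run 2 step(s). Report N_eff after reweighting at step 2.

N_eff = 1.6943

step 1: w=[0.1729, 0.3060, 0.2786, 0.1379, 0.0722, 0.0323, 0.0000, 0.0000, 0.0000, 0.0000, 0.0000, 0.0000, 0.0000, 0.0000]  mean=-2.6925  Neff=4.4157  idx=[0, 0, 1, 1, 1, 1, 2, 2, 2, 2, 3, 3, 4, 5]
step 2: w=[0.0000, 0.0000, 0.0010, 0.0010, 0.0010, 0.0010, 0.0019, 0.0019, 0.0019, 0.0019, 0.0342, 0.0342, 0.1728, 0.7470]  mean=-1.9871  Neff=1.6943  idx=[11, 12, 12, 13, 13, 13, 13, 13, 13, 13, 13, 13, 13, 13]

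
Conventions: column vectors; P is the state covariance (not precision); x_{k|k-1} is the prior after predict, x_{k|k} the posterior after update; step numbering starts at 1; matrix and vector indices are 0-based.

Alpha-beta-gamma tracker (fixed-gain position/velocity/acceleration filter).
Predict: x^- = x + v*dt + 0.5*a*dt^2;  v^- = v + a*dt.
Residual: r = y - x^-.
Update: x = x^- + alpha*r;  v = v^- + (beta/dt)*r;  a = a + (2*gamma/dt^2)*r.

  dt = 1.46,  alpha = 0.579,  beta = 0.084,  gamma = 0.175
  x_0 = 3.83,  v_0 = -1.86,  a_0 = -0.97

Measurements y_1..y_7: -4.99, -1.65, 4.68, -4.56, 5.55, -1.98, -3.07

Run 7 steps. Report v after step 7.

v_post = 12.4749

step 1: x_pred=0.0806  r=-5.0706  x^+=-2.8553  v^+=-3.5679  a^+=-1.8026
step 2: x_pred=-9.9856  r=8.3356  x^+=-5.1593  v^+=-5.7201  a^+=-0.4339
step 3: x_pred=-13.9731  r=18.6531  x^+=-3.1729  v^+=-5.2804  a^+=2.6289
step 4: x_pred=-8.0805  r=3.5205  x^+=-6.0421  v^+=-1.2397  a^+=3.2069
step 5: x_pred=-4.4341  r=9.9841  x^+=1.3467  v^+=4.0168  a^+=4.8463
step 6: x_pred=12.3764  r=-14.3564  x^+=4.0641  v^+=10.2664  a^+=2.4890
step 7: x_pred=21.7058  r=-24.7758  x^+=7.3606  v^+=12.4749  a^+=-1.5791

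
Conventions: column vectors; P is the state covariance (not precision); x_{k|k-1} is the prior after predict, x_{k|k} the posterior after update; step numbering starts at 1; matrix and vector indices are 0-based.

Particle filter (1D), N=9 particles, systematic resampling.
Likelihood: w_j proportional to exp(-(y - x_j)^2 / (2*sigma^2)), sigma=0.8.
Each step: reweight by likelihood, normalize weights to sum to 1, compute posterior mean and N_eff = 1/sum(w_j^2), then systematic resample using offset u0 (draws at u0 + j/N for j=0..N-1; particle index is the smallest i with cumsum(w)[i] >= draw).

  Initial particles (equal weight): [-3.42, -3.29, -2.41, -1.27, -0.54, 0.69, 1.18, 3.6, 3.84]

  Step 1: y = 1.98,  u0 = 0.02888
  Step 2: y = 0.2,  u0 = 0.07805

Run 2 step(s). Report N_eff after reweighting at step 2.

step 1: w=[0.0000, 0.0000, 0.0000, 0.0002, 0.0065, 0.2519, 0.5606, 0.1189, 0.0619]  mean=1.4975  Neff=2.5273  idx=[5, 5, 5, 6, 6, 6, 6, 6, 7]
step 2: w=[0.1710, 0.1710, 0.1710, 0.0974, 0.0974, 0.0974, 0.0974, 0.0974, 0.0000]  mean=0.9287  Neff=7.3994  idx=[0, 1, 1, 2, 3, 4, 5, 6, 7]

N_eff = 7.3994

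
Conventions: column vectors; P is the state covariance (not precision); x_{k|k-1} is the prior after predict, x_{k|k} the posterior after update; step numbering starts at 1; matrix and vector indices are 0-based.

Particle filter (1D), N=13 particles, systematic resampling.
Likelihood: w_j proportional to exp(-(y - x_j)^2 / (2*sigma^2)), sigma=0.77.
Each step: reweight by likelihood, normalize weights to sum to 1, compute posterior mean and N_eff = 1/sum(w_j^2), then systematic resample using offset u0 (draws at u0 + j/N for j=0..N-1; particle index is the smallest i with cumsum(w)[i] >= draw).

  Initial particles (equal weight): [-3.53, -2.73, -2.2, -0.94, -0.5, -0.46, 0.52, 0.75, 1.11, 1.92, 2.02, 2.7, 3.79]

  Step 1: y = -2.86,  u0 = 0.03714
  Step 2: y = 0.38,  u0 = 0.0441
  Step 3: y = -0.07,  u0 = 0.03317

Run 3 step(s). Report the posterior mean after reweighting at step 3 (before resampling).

post_mean = -2.2051

step 1: w=[0.2824, 0.4066, 0.2856, 0.0184, 0.0038, 0.0032, 0.0000, 0.0000, 0.0000, 0.0000, 0.0000, 0.0000, 0.0000]  mean=-2.7558  Neff=3.0583  idx=[0, 0, 0, 0, 1, 1, 1, 1, 1, 2, 2, 2, 2]
step 2: w=[0.0002, 0.0002, 0.0002, 0.0002, 0.0179, 0.0179, 0.0179, 0.0179, 0.0179, 0.2275, 0.2275, 0.2275, 0.2275]  mean=-2.2482  Neff=4.7938  idx=[6, 9, 9, 9, 10, 10, 10, 11, 11, 11, 12, 12, 12]
step 3: w=[0.0097, 0.0825, 0.0825, 0.0825, 0.0825, 0.0825, 0.0825, 0.0825, 0.0825, 0.0825, 0.0825, 0.0825, 0.0825]  mean=-2.2051  Neff=12.2222  idx=[1, 2, 3, 4, 5, 5, 6, 7, 8, 9, 10, 11, 12]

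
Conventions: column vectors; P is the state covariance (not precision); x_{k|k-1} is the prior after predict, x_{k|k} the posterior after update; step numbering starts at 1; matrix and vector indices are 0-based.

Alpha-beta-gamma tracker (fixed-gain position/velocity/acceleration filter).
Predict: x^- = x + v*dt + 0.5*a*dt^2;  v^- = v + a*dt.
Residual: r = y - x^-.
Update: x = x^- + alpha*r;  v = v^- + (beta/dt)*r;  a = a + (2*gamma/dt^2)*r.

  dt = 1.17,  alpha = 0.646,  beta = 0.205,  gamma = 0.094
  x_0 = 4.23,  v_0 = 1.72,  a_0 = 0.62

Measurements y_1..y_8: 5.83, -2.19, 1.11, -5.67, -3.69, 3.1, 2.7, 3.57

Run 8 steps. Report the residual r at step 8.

step 1: x_pred=6.6668  r=-0.8368  x^+=6.1262  v^+=2.2988  a^+=0.5051
step 2: x_pred=9.1615  r=-11.3515  x^+=1.8284  v^+=0.9008  a^+=-1.0539
step 3: x_pred=2.1610  r=-1.0510  x^+=1.4821  v^+=-0.5164  a^+=-1.1982
step 4: x_pred=0.0577  r=-5.7277  x^+=-3.6424  v^+=-2.9219  a^+=-1.9849
step 5: x_pred=-8.4196  r=4.7296  x^+=-5.3643  v^+=-4.4155  a^+=-1.3353
step 6: x_pred=-11.4444  r=14.5444  x^+=-2.0487  v^+=-3.4295  a^+=0.6622
step 7: x_pred=-5.6080  r=8.3080  x^+=-0.2410  v^+=-1.1991  a^+=1.8031
step 8: x_pred=-0.4098  r=3.9798  x^+=2.1612  v^+=1.6079  a^+=2.3497

resid = 3.9798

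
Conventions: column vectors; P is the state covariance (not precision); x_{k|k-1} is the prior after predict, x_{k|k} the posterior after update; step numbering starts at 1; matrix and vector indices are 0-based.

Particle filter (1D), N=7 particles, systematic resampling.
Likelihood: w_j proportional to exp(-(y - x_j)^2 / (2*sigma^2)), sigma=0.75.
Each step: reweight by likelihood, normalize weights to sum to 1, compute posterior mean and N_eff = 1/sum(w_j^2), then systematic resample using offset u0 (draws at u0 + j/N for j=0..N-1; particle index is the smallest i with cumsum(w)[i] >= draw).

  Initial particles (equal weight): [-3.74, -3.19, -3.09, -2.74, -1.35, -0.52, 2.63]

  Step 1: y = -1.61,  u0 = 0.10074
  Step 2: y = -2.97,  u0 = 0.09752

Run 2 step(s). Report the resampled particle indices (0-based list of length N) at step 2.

resampled_idx = [0, 0, 0, 1, 1, 1, 4]

step 1: w=[0.0094, 0.0578, 0.0759, 0.1710, 0.5009, 0.1850, 0.0000]  mean=-1.6951  Neff=3.0909  idx=[2, 3, 4, 4, 4, 5, 5]
step 2: w=[0.4403, 0.4255, 0.0433, 0.0433, 0.0433, 0.0021, 0.0021]  mean=-2.7041  Neff=2.6274  idx=[0, 0, 0, 1, 1, 1, 4]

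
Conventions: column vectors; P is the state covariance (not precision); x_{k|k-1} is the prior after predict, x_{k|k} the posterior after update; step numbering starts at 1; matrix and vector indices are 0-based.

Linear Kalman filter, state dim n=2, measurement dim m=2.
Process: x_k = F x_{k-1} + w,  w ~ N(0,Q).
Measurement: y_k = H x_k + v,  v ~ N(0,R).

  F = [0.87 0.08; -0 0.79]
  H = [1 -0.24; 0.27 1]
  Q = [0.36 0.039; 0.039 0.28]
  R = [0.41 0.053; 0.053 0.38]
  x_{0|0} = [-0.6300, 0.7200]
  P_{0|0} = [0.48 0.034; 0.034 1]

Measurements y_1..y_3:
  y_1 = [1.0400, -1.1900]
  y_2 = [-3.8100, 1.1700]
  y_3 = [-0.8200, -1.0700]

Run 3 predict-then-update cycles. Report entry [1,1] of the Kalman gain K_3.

K[1,1] = 0.5108

step 1: x^-=[-0.4905, 0.5688]  P^-=[0.7344 0.1256; 0.1256 0.9041]  S=[1.1362 0.1517; 0.1517 1.4054]  K=[0.5977 0.1659; -0.1721 0.6860]  nu=[1.6670, -1.6264]  x^+=[0.2360, -0.8337]  P^+=[0.2598 0.0246; 0.0246 0.2449]
step 2: x^-=[0.1387, -0.6586]  P^-=[0.5616 0.0714; 0.0714 0.4329]  S=[0.9623 0.1675; 0.1675 0.8923]  K=[0.5400 0.1486; -0.1261 0.5303]  nu=[-4.1067, 1.7912]  x^+=[-1.8127, 0.8092]  P^+=[0.2345 0.0218; 0.0218 0.1890]
step 3: x^-=[-1.5123, 0.6392]  P^-=[0.5417 0.0659; 0.0659 0.3979]  S=[0.9430 0.1654; 0.1654 0.8530]  K=[0.5322 0.1455; -0.1210 0.5108]  nu=[0.8457, -1.3009]  x^+=[-1.2516, -0.1276]  P^+=[0.2310 0.0211; 0.0211 0.1820]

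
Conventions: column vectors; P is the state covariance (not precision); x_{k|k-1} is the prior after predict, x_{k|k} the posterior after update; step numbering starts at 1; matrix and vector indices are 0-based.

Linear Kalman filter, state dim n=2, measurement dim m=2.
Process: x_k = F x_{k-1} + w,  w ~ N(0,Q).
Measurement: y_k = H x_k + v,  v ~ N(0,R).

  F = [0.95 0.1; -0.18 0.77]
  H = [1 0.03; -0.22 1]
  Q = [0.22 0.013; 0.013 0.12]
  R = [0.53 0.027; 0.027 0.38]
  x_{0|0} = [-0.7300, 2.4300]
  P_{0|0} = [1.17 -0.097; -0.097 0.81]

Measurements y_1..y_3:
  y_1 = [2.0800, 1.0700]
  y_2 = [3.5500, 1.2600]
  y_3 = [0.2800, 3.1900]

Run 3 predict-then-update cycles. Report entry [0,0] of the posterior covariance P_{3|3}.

step 1: x^-=[-0.4505, 2.0025]  P^-=[1.2656 -0.1939; -0.1939 0.6650]  S=[1.7846 -0.4241; -0.4241 1.1916]  K=[0.6683 -0.1585; 0.0477 0.6109]  nu=[2.4704, -1.0316]  x^+=[1.3639, 1.4901]  P^+=[0.3489 0.0345; 0.0345 0.2410]
step 2: x^-=[1.4447, 0.9019]  P^-=[0.5438 -0.0034; -0.0034 0.2646]  S=[1.0738 -0.0881; -0.0881 0.6725]  K=[0.4966 -0.1180; 0.0370 0.3995]  nu=[2.0782, 0.6759]  x^+=[2.3971, 1.2488]  P^+=[0.2593 0.0256; 0.0256 0.1584]
step 3: x^-=[2.4022, 0.5301]  P^-=[0.4604 -0.0009; -0.0009 0.2152]  S=[0.9906 -0.0687; -0.0687 0.6179]  K=[0.4569 -0.1145; 0.0301 0.3520]  nu=[-2.1381, 3.1884]  x^+=[1.0602, 1.5881]  P^+=[0.2384 0.0213; 0.0213 0.1392]

P_post[0,0] = 0.2384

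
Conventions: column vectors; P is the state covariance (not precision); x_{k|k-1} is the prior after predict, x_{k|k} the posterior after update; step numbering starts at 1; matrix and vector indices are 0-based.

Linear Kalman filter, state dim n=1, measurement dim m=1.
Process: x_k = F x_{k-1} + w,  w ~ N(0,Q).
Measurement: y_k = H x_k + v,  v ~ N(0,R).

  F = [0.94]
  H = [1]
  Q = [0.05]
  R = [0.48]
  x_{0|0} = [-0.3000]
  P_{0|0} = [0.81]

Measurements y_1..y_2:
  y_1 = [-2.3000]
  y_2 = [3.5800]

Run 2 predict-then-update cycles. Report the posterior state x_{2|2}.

step 1: x^-=[-0.2820]  P^-=[0.7657]  S=[1.2457]  K=[0.6147]  nu=[-2.0180]  x^+=[-1.5224]  P^+=[0.2950]
step 2: x^-=[-1.4311]  P^-=[0.3107]  S=[0.7907]  K=[0.3929]  nu=[5.0111]  x^+=[0.5380]  P^+=[0.1886]

x_post = [0.5380]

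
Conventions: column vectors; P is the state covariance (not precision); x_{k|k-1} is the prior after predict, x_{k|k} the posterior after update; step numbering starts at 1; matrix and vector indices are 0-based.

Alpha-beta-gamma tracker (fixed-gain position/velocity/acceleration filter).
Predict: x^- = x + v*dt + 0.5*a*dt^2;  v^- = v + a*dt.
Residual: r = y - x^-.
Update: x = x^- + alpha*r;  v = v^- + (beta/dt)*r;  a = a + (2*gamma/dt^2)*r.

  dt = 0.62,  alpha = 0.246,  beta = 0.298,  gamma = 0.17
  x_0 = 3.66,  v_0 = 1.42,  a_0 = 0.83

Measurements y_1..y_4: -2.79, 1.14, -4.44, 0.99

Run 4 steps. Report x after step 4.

step 1: x_pred=4.6999  r=-7.4899  x^+=2.8574  v^+=-1.6654  a^+=-5.7948
step 2: x_pred=0.7111  r=0.4289  x^+=0.8166  v^+=-5.0520  a^+=-5.4154
step 3: x_pred=-3.3565  r=-1.0835  x^+=-3.6230  v^+=-8.9304  a^+=-6.3738
step 4: x_pred=-10.3849  r=11.3749  x^+=-7.5867  v^+=-7.4148  a^+=3.6873

x_post = -7.5867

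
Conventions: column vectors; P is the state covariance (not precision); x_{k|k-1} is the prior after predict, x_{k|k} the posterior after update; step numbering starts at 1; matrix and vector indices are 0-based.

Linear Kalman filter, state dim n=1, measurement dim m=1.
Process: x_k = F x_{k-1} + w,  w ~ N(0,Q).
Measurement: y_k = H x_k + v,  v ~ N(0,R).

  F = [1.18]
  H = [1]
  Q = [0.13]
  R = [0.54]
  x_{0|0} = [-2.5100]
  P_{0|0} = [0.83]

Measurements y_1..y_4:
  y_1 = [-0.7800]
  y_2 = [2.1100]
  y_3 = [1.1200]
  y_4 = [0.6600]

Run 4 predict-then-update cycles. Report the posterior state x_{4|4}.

step 1: x^-=[-2.9618]  P^-=[1.2857]  S=[1.8257]  K=[0.7042]  nu=[2.1818]  x^+=[-1.4253]  P^+=[0.3803]
step 2: x^-=[-1.6819]  P^-=[0.6595]  S=[1.1995]  K=[0.5498]  nu=[3.7919]  x^+=[0.4029]  P^+=[0.2969]
step 3: x^-=[0.4755]  P^-=[0.5434]  S=[1.0834]  K=[0.5016]  nu=[0.6445]  x^+=[0.7987]  P^+=[0.2708]
step 4: x^-=[0.9425]  P^-=[0.5071]  S=[1.0471]  K=[0.4843]  nu=[-0.2825]  x^+=[0.8057]  P^+=[0.2615]

x_post = [0.8057]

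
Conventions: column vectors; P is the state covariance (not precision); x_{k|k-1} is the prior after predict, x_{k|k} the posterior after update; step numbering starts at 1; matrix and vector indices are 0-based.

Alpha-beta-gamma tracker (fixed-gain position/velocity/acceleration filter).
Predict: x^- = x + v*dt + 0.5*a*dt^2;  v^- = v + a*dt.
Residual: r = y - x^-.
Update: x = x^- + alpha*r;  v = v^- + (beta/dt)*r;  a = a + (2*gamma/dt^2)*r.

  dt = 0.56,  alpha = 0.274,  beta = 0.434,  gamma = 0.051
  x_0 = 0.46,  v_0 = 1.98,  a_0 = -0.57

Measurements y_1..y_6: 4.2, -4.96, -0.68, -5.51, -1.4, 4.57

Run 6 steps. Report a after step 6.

step 1: x_pred=1.4794  r=2.7206  x^+=2.2249  v^+=3.7692  a^+=0.3149
step 2: x_pred=4.3850  r=-9.3450  x^+=1.8245  v^+=-3.2968  a^+=-2.7246
step 3: x_pred=-0.4490  r=-0.2310  x^+=-0.5123  v^+=-5.0017  a^+=-2.7998
step 4: x_pred=-3.7522  r=-1.7578  x^+=-4.2338  v^+=-7.9318  a^+=-3.3715
step 5: x_pred=-9.2043  r=7.8043  x^+=-7.0659  v^+=-3.7715  a^+=-0.8331
step 6: x_pred=-9.3086  r=13.8786  x^+=-5.5059  v^+=6.5178  a^+=3.6810

a_post = 3.6810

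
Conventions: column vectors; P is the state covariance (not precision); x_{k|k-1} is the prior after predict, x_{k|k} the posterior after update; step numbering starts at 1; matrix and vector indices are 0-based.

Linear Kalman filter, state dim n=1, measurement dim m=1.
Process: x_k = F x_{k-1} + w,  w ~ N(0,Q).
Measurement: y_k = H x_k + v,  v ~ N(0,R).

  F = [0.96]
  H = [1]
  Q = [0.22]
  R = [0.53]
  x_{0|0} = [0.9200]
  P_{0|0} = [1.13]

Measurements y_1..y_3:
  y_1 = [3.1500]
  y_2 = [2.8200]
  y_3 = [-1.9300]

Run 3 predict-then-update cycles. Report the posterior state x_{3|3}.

step 1: x^-=[0.8832]  P^-=[1.2614]  S=[1.7914]  K=[0.7041]  nu=[2.2668]  x^+=[2.4794]  P^+=[0.3732]
step 2: x^-=[2.3802]  P^-=[0.5639]  S=[1.0939]  K=[0.5155]  nu=[0.4398]  x^+=[2.6069]  P^+=[0.2732]
step 3: x^-=[2.5026]  P^-=[0.4718]  S=[1.0018]  K=[0.4710]  nu=[-4.4326]  x^+=[0.4151]  P^+=[0.2496]

x_post = [0.4151]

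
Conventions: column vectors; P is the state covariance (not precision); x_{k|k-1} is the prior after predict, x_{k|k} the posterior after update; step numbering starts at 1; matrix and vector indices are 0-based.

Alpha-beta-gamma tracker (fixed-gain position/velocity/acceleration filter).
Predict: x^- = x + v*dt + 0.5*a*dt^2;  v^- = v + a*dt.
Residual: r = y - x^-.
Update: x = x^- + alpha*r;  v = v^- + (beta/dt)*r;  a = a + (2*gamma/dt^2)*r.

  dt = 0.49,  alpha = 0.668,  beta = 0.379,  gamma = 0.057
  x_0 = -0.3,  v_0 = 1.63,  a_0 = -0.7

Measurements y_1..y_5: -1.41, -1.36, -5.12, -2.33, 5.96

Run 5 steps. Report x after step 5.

step 1: x_pred=0.4147  r=-1.8247  x^+=-0.8042  v^+=-0.1243  a^+=-1.5664
step 2: x_pred=-1.0532  r=-0.3068  x^+=-1.2581  v^+=-1.1292  a^+=-1.7120
step 3: x_pred=-2.0170  r=-3.1030  x^+=-4.0898  v^+=-4.3682  a^+=-3.1854
step 4: x_pred=-6.6126  r=4.2826  x^+=-3.7518  v^+=-2.6165  a^+=-1.1520
step 5: x_pred=-5.1722  r=11.1322  x^+=2.2641  v^+=5.4294  a^+=4.1336

x_post = 2.2641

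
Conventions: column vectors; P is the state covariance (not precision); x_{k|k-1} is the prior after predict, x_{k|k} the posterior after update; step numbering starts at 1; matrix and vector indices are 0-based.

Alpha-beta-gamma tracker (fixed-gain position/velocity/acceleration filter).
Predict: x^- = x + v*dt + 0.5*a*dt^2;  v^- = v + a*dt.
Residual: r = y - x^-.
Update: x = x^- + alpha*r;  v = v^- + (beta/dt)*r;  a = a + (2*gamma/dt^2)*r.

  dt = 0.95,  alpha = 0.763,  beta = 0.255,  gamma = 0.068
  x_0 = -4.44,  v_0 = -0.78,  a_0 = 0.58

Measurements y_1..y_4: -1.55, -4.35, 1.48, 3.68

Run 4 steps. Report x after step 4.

step 1: x_pred=-4.9193  r=3.3693  x^+=-2.3485  v^+=0.6754  a^+=1.0877
step 2: x_pred=-1.2161  r=-3.1339  x^+=-3.6073  v^+=0.8675  a^+=0.6155
step 3: x_pred=-2.5054  r=3.9854  x^+=0.5355  v^+=2.5220  a^+=1.2160
step 4: x_pred=3.4801  r=0.1999  x^+=3.6326  v^+=3.7309  a^+=1.2462

x_post = 3.6326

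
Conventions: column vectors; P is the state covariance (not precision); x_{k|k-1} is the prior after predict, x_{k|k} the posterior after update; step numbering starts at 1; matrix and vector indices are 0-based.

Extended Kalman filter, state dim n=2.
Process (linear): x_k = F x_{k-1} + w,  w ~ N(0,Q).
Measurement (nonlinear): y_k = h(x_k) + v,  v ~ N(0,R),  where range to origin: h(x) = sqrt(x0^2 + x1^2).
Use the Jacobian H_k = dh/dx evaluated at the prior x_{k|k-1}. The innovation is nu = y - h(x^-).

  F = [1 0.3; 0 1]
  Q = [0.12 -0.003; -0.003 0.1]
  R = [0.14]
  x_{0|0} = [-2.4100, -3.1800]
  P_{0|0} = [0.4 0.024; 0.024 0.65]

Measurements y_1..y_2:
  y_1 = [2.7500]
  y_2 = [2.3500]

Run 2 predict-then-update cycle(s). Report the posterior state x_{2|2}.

step 1: x^-=[-3.3640, -3.1800]  P^-=[0.5929 0.2160; 0.2160 0.7500]  H_jac=[-0.7267 -0.6870]  S=[1.0227]  K=[-0.5664; -0.6573]  nu=[-1.8791]  x^+=[-2.2997, -1.9449]  P^+=[0.2648 -0.1647; -0.1647 0.3082]
step 2: x^-=[-2.8832, -1.9449]  P^-=[0.3137 -0.0753; -0.0753 0.4082]  H_jac=[-0.8290 -0.5592]  S=[0.4135]  K=[-0.5272; -0.4012]  nu=[-1.1278]  x^+=[-2.2885, -1.4924]  P^+=[0.1988 -0.1627; -0.1627 0.3416]

x_post = [-2.2885, -1.4924]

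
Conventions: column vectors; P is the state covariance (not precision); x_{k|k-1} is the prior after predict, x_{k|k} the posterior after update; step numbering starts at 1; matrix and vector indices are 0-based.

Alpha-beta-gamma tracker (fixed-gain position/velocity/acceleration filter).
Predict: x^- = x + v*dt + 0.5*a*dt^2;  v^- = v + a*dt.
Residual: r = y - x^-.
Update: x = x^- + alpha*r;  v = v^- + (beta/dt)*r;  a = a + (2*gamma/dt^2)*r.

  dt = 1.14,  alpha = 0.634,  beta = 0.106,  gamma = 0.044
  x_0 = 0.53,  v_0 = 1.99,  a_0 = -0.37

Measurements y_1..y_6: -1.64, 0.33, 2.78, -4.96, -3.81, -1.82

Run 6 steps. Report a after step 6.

step 1: x_pred=2.5582  r=-4.1982  x^+=-0.1035  v^+=1.1778  a^+=-0.6543
step 2: x_pred=0.8141  r=-0.4841  x^+=0.5072  v^+=0.3870  a^+=-0.6871
step 3: x_pred=0.5019  r=2.2781  x^+=1.9462  v^+=-0.1845  a^+=-0.5328
step 4: x_pred=1.3897  r=-6.3497  x^+=-2.6360  v^+=-1.3823  a^+=-0.9628
step 5: x_pred=-4.8374  r=1.0274  x^+=-4.1860  v^+=-2.3843  a^+=-0.8932
step 6: x_pred=-7.4845  r=5.6645  x^+=-3.8932  v^+=-2.8758  a^+=-0.5096

a_post = -0.5096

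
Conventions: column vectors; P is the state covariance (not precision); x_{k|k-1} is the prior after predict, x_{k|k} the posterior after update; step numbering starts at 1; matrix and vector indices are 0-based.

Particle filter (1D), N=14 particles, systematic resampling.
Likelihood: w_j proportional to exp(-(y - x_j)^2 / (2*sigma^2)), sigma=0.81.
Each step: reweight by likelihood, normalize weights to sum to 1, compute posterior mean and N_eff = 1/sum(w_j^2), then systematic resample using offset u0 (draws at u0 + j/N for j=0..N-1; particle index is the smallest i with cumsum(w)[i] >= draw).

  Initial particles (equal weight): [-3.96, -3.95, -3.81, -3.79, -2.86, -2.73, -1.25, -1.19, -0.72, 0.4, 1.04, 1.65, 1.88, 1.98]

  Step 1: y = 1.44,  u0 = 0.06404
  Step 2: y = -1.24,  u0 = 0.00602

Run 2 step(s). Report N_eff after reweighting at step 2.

N_eff = 2.1651

step 1: w=[0.0000, 0.0000, 0.0000, 0.0000, 0.0000, 0.0000, 0.0010, 0.0013, 0.0072, 0.1099, 0.2217, 0.2422, 0.2161, 0.2006]  mean=1.4698  Neff=4.8329  idx=[9, 10, 10, 10, 11, 11, 11, 11, 12, 12, 12, 13, 13, 13]
step 2: w=[0.6581, 0.0973, 0.0973, 0.0973, 0.0088, 0.0088, 0.0088, 0.0088, 0.0031, 0.0031, 0.0031, 0.0019, 0.0019, 0.0019]  mean=0.6533  Neff=2.1651  idx=[0, 0, 0, 0, 0, 0, 0, 0, 0, 0, 1, 2, 3, 3]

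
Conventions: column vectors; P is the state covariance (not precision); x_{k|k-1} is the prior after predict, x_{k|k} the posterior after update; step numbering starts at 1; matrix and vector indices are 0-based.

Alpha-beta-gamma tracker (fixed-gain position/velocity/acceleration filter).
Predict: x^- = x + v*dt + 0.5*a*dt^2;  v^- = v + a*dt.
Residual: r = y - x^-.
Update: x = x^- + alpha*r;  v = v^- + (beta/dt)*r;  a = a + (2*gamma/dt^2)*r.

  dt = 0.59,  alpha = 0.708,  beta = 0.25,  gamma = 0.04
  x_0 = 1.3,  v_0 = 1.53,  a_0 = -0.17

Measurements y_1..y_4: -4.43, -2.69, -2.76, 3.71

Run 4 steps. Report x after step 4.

x_post = 1.2539

step 1: x_pred=2.1731  r=-6.6031  x^+=-2.5019  v^+=-1.3682  a^+=-1.6875
step 2: x_pred=-3.6029  r=0.9129  x^+=-2.9566  v^+=-1.9771  a^+=-1.4777
step 3: x_pred=-4.3802  r=1.6202  x^+=-3.2331  v^+=-2.1624  a^+=-1.1054
step 4: x_pred=-4.7013  r=8.4113  x^+=1.2539  v^+=0.7496  a^+=0.8277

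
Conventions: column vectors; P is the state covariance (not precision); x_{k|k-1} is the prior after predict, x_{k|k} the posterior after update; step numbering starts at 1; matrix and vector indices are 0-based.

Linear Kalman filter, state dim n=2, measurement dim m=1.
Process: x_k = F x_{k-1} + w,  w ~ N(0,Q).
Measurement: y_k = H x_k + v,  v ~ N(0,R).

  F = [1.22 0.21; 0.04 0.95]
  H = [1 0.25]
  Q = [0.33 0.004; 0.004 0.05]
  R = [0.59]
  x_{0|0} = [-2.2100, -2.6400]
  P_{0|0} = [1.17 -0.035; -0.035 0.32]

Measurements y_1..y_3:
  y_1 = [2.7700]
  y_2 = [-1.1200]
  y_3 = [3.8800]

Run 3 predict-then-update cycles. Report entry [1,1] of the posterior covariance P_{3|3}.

step 1: x^-=[-3.2506, -2.5964]  P^-=[2.0676 0.0841; 0.0841 0.3380]  S=[2.7208]  K=[0.7677; 0.0620]  nu=[6.6697]  x^+=[1.8695, -2.1831]  P^+=[0.4643 -0.0453; -0.0453 0.3276]
step 2: x^-=[1.8223, -1.9992]  P^-=[1.0122 0.0391; 0.0391 0.3429]  S=[1.6432]  K=[0.6220; 0.0760]  nu=[-2.4425]  x^+=[0.3032, -2.1847]  P^+=[0.3766 -0.0385; -0.0385 0.3334]
step 3: x^-=[-0.0889, -2.0634]  P^-=[0.8855 0.0439; 0.0439 0.3486]  S=[1.5192]  K=[0.5901; 0.0863]  nu=[4.4848]  x^+=[2.5574, -1.6765]  P^+=[0.3565 -0.0334; -0.0334 0.3373]

P_post[1,1] = 0.3373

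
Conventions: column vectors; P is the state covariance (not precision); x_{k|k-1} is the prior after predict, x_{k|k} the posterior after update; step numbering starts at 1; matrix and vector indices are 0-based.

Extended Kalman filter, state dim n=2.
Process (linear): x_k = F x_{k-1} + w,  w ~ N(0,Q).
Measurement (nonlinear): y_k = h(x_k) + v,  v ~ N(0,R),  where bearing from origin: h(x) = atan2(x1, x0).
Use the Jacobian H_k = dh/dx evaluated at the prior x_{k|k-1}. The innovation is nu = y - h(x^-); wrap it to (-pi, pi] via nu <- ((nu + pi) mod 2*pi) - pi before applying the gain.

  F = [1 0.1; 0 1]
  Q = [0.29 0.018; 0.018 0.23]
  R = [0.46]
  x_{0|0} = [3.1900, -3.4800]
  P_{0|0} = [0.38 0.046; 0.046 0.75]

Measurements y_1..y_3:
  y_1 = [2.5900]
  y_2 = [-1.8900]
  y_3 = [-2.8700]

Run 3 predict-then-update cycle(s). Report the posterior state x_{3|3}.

x_post = [0.1374, -4.8835]

step 1: x^-=[2.8420, -3.4800]  P^-=[0.6867 0.1390; 0.1390 0.9800]  H_jac=[0.1724 0.1408]  S=[0.5066]  K=[0.2723; 0.3197]  nu=[-2.8072]  x^+=[2.0776, -4.3773]  P^+=[0.6491 0.0949; 0.0949 0.9282]
step 2: x^-=[1.6398, -4.3773]  P^-=[0.9674 0.2057; 0.2057 1.1582]  H_jac=[0.2003 0.0750]  S=[0.5115]  K=[0.4091; 0.2505]  nu=[-0.6776]  x^+=[1.3626, -4.5471]  P^+=[0.8818 0.1533; 0.1533 1.1261]
step 3: x^-=[0.9079, -4.5471]  P^-=[1.2137 0.2839; 0.2839 1.3561]  H_jac=[0.2115 0.0422]  S=[0.5218]  K=[0.5149; 0.2248]  nu=[-1.4963]  x^+=[0.1374, -4.8835]  P^+=[1.0754 0.2235; 0.2235 1.3298]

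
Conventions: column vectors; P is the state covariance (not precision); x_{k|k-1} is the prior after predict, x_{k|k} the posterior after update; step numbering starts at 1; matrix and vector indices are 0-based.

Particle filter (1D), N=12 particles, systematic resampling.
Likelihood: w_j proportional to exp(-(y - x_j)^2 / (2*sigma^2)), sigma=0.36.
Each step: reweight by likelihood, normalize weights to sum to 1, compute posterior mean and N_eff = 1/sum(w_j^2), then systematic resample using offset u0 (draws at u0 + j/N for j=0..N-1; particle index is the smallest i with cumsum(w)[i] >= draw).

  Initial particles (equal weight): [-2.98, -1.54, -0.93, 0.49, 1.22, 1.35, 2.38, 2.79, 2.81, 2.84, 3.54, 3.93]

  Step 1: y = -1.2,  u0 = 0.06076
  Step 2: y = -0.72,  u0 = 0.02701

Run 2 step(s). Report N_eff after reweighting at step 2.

N_eff = 7.8696

step 1: w=[0.0000, 0.4589, 0.5411, 0.0000, 0.0000, 0.0000, 0.0000, 0.0000, 0.0000, 0.0000, 0.0000, 0.0000]  mean=-1.2099  Neff=1.9866  idx=[1, 1, 1, 1, 1, 2, 2, 2, 2, 2, 2, 2]
step 2: w=[0.0119, 0.0119, 0.0119, 0.0119, 0.0119, 0.1344, 0.1344, 0.1344, 0.1344, 0.1344, 0.1344, 0.1344]  mean=-0.9663  Neff=7.8696  idx=[2, 5, 5, 6, 7, 7, 8, 9, 9, 10, 10, 11]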